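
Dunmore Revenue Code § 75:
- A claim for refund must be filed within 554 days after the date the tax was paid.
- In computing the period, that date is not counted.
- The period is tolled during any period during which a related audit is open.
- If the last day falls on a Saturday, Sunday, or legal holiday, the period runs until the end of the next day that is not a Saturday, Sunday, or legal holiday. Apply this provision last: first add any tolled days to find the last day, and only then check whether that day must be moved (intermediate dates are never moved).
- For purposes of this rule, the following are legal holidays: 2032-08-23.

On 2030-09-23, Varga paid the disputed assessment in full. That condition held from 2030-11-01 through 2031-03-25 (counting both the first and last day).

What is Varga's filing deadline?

August 24, 2032

554 days after 2030-09-23 is March 30, 2032.
From November 1, 2030 through March 25, 2031 inclusive is 145 days; tolling adds 145 days: March 30, 2032 + 145 days = August 22, 2032.
August 22, 2032 is Sunday; August 23, 2032 is a listed holiday. The next qualifying day is August 24, 2032.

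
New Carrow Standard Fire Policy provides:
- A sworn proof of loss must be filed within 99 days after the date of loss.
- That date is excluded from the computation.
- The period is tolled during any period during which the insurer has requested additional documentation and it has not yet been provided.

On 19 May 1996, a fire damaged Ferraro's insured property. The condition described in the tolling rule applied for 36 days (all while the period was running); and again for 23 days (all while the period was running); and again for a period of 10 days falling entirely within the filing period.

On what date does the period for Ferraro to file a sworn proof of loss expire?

November 3, 1996

99 days after 19 May 1996 is August 26, 1996.
Tolling adds 36 days: August 26, 1996 + 36 days = October 1, 1996.
Tolling adds 23 days: October 1, 1996 + 23 days = October 24, 1996.
Tolling adds 10 days: October 24, 1996 + 10 days = November 3, 1996.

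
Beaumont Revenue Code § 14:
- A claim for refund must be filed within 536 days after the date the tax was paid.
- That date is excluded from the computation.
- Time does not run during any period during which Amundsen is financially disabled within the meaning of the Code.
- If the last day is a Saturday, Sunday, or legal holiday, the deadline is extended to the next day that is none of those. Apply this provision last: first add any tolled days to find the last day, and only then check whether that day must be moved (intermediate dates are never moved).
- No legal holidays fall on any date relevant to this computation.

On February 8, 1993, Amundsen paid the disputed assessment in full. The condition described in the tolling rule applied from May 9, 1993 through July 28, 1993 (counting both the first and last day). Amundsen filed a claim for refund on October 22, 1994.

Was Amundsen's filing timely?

No

536 days after February 8, 1993 is July 29, 1994.
From May 9, 1993 through July 28, 1993 inclusive is 81 days; tolling adds 81 days: July 29, 1994 + 81 days = October 18, 1994.
October 18, 1994 is a Tuesday and not a legal holiday, so no extension applies.
The deadline is October 18, 1994; the filing on October 22, 1994 is after that date.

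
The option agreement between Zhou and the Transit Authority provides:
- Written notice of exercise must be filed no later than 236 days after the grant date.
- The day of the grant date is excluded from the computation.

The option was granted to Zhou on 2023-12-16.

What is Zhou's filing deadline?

236 days after 2023-12-16 is August 8, 2024.

August 8, 2024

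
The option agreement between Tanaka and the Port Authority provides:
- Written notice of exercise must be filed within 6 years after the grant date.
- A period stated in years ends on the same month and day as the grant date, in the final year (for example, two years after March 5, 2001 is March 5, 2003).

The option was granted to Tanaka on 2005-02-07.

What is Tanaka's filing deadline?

6 years after 2005-02-07 is February 7, 2011.

February 7, 2011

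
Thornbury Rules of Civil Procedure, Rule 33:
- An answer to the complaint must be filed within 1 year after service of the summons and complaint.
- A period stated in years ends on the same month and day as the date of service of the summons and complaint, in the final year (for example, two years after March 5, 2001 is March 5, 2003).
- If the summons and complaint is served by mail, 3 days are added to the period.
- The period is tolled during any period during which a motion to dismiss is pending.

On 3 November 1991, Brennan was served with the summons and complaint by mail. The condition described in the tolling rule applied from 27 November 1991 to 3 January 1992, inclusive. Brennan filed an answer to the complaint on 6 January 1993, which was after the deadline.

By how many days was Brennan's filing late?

1 year after 3 November 1991 is November 3, 1992.
Service was by mail, adding 3 days: November 3, 1992 + 3 days = November 6, 1992.
From November 27, 1991 through January 3, 1992 inclusive is 38 days; tolling adds 38 days: November 6, 1992 + 38 days = December 14, 1992.
The deadline is December 14, 1992; from December 14, 1992 to January 6, 1993 is 23 days.

23 days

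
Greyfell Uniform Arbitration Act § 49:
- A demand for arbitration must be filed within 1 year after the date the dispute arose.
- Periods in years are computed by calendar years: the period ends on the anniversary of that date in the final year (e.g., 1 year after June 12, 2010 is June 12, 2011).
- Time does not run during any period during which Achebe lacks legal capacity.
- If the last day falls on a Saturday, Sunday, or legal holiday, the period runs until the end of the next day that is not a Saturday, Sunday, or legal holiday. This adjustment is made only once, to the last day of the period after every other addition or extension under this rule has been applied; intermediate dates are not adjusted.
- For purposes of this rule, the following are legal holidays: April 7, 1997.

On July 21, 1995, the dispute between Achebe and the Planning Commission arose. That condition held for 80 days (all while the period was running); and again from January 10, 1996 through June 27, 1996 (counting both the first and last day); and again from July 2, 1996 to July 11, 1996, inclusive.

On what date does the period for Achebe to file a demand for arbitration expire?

April 8, 1997

1 year after July 21, 1995 is July 21, 1996.
Tolling adds 80 days: July 21, 1996 + 80 days = October 9, 1996.
From January 10, 1996 through June 27, 1996 inclusive is 170 days; tolling adds 170 days: October 9, 1996 + 170 days = March 28, 1997.
From July 2, 1996 through July 11, 1996 inclusive is 10 days; tolling adds 10 days: March 28, 1997 + 10 days = April 7, 1997.
April 7, 1997 is a listed holiday. The next qualifying day is April 8, 1997.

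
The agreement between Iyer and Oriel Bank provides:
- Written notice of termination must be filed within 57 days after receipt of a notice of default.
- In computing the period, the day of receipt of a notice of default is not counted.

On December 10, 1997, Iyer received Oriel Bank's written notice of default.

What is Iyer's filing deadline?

57 days after December 10, 1997 is February 5, 1998.

February 5, 1998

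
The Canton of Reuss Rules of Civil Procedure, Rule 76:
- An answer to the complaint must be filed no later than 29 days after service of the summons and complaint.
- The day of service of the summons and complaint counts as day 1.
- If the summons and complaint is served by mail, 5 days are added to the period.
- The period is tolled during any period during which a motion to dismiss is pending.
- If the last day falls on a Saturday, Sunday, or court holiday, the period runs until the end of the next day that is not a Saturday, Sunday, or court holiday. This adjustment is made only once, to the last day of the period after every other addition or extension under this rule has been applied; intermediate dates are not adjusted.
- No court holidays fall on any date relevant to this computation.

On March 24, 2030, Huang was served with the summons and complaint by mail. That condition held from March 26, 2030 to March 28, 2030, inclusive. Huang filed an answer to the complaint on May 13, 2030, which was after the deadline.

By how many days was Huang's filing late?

Counting March 24, 2030 as day 1, day 29 is April 21, 2030.
Service was by mail, adding 5 days: April 21, 2030 + 5 days = April 26, 2030.
From March 26, 2030 through March 28, 2030 inclusive is 3 days; tolling adds 3 days: April 26, 2030 + 3 days = April 29, 2030.
April 29, 2030 is a Monday and not a court holiday, so no extension applies.
The deadline is April 29, 2030; from April 29, 2030 to May 13, 2030 is 14 days.

14 days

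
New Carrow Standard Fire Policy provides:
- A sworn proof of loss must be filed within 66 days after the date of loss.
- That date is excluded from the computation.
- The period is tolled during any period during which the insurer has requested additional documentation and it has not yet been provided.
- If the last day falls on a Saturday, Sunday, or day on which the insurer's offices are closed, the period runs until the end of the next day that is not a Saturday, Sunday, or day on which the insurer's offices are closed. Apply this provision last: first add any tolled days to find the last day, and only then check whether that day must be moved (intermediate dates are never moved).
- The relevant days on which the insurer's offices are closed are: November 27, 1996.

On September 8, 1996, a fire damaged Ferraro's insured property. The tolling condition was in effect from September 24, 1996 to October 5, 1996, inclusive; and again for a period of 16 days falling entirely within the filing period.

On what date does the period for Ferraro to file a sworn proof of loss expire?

December 11, 1996

66 days after September 8, 1996 is November 13, 1996.
From September 24, 1996 through October 5, 1996 inclusive is 12 days; tolling adds 12 days: November 13, 1996 + 12 days = November 25, 1996.
Tolling adds 16 days: November 25, 1996 + 16 days = December 11, 1996.
December 11, 1996 is a Wednesday and not a day on which the insurer's offices are closed, so no extension applies.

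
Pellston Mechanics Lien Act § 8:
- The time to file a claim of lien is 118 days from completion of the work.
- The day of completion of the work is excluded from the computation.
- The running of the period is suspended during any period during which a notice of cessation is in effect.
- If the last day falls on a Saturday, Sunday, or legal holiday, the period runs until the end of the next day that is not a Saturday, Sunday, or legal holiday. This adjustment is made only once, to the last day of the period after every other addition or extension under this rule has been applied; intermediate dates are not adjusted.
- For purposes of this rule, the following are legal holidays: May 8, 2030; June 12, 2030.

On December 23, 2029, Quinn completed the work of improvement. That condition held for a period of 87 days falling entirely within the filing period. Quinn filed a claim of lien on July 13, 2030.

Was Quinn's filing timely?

118 days after December 23, 2029 is April 20, 2030.
Tolling adds 87 days: April 20, 2030 + 87 days = July 16, 2030.
July 16, 2030 is a Tuesday and not a legal holiday, so no extension applies.
The deadline is July 16, 2030; the filing on July 13, 2030 is on or before that date.

Yes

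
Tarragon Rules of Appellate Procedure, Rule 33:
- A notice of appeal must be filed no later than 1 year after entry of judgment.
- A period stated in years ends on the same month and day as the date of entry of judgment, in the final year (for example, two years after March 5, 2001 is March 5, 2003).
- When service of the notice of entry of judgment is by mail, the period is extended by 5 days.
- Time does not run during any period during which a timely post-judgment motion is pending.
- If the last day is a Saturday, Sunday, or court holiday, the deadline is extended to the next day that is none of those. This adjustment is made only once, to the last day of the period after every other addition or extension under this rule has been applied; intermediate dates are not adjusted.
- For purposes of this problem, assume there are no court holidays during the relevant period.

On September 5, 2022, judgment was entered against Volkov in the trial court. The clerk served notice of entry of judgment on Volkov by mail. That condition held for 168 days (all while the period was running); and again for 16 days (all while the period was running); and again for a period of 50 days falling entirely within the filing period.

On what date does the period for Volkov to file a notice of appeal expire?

May 1, 2024

1 year after September 5, 2022 is September 5, 2023.
Service was by mail, adding 5 days: September 5, 2023 + 5 days = September 10, 2023.
Tolling adds 168 days: September 10, 2023 + 168 days = February 25, 2024.
Tolling adds 16 days: February 25, 2024 + 16 days = March 12, 2024.
Tolling adds 50 days: March 12, 2024 + 50 days = May 1, 2024.
May 1, 2024 is a Wednesday and not a court holiday, so no extension applies.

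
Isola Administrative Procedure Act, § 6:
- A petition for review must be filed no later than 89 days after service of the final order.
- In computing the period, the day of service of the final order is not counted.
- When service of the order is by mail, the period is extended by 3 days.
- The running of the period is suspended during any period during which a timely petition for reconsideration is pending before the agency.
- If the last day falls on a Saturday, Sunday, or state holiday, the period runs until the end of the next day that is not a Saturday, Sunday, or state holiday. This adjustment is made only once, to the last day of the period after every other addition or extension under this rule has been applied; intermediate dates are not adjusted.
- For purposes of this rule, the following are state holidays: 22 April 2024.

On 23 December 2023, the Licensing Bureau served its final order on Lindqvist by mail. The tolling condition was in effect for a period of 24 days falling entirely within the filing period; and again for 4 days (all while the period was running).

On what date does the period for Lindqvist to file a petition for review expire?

89 days after 23 December 2023 is March 21, 2024.
Service was by mail, adding 3 days: March 21, 2024 + 3 days = March 24, 2024.
Tolling adds 24 days: March 24, 2024 + 24 days = April 17, 2024.
Tolling adds 4 days: April 17, 2024 + 4 days = April 21, 2024.
April 21, 2024 is Sunday; April 22, 2024 is a listed holiday. The next qualifying day is April 23, 2024.

April 23, 2024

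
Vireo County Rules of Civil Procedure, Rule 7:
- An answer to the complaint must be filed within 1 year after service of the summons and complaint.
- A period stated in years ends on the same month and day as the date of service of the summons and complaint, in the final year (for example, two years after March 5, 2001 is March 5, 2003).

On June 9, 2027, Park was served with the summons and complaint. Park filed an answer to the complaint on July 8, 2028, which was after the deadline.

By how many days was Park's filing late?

1 year after June 9, 2027 is June 9, 2028.
The deadline is June 9, 2028; from June 9, 2028 to July 8, 2028 is 29 days.

29 days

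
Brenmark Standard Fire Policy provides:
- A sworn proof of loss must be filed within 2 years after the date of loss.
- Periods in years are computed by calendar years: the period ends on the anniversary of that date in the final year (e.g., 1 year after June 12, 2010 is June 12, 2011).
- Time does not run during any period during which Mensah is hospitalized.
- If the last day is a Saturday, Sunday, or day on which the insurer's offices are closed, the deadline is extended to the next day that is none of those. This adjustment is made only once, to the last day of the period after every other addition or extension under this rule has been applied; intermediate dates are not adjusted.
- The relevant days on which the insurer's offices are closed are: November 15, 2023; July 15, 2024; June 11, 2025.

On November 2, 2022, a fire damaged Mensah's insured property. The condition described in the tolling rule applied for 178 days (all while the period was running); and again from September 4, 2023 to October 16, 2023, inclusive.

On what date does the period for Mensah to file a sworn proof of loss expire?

June 12, 2025

2 years after November 2, 2022 is November 2, 2024.
Tolling adds 178 days: November 2, 2024 + 178 days = April 29, 2025.
From September 4, 2023 through October 16, 2023 inclusive is 43 days; tolling adds 43 days: April 29, 2025 + 43 days = June 11, 2025.
June 11, 2025 is a listed holiday. The next qualifying day is June 12, 2025.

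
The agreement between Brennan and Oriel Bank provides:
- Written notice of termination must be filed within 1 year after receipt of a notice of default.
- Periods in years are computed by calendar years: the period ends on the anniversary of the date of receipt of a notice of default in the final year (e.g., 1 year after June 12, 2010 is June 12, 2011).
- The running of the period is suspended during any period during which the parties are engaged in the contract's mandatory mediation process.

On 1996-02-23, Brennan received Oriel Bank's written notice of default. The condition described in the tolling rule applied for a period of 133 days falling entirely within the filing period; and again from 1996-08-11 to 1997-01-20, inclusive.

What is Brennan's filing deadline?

1 year after 1996-02-23 is February 23, 1997.
Tolling adds 133 days: February 23, 1997 + 133 days = July 6, 1997.
From August 11, 1996 through January 20, 1997 inclusive is 163 days; tolling adds 163 days: July 6, 1997 + 163 days = December 16, 1997.

December 16, 1997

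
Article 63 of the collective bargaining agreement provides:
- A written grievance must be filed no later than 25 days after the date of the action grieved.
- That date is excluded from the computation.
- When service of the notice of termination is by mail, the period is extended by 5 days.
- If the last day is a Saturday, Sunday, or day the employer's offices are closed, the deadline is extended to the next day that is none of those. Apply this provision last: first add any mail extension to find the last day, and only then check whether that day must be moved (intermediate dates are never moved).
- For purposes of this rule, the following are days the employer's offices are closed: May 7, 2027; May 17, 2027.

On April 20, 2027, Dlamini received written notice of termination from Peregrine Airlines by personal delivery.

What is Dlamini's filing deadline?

May 18, 2027

25 days after April 20, 2027 is May 15, 2027.
Service was not by mail, so no mail extension applies.
May 15, 2027 is Saturday; May 16, 2027 is Sunday; May 17, 2027 is a listed holiday. The next qualifying day is May 18, 2027.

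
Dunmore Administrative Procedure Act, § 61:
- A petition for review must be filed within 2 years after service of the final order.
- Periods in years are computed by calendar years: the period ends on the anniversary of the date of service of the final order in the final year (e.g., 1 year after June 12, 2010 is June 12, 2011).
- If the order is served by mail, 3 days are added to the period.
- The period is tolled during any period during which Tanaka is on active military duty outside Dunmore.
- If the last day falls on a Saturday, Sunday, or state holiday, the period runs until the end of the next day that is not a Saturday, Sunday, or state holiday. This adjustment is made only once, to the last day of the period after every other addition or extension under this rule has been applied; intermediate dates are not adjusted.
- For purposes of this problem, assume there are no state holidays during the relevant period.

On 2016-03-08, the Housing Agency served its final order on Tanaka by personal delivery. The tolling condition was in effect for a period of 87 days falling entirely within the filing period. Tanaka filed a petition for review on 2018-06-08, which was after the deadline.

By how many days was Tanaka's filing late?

4 days

2 years after 2016-03-08 is March 8, 2018.
Service was not by mail, so no mail extension applies.
Tolling adds 87 days: March 8, 2018 + 87 days = June 3, 2018.
June 3, 2018 is Sunday. The next qualifying day is June 4, 2018.
The deadline is June 4, 2018; from June 4, 2018 to June 8, 2018 is 4 days.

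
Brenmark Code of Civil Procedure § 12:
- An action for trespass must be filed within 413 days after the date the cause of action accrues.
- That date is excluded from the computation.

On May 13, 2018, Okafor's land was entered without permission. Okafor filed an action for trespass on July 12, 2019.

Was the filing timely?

No

413 days after May 13, 2018 is June 30, 2019.
The deadline is June 30, 2019; the filing on July 12, 2019 is after that date.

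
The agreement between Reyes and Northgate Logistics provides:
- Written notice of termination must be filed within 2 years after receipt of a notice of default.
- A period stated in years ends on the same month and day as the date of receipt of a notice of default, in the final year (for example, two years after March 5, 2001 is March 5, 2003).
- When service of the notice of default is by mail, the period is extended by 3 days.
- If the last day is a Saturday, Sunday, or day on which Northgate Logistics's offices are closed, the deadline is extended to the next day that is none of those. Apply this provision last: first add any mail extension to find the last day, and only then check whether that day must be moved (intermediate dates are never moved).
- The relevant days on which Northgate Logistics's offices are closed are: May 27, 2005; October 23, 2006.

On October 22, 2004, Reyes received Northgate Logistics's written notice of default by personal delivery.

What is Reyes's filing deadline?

October 24, 2006

2 years after October 22, 2004 is October 22, 2006.
Service was not by mail, so no mail extension applies.
October 22, 2006 is Sunday; October 23, 2006 is a listed holiday. The next qualifying day is October 24, 2006.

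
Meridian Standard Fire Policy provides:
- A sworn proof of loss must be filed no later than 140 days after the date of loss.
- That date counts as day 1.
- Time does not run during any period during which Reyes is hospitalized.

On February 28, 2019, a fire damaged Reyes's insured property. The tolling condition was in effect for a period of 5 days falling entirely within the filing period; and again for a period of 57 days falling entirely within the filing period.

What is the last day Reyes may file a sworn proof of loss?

September 17, 2019

Counting February 28, 2019 as day 1, day 140 is July 17, 2019.
Tolling adds 5 days: July 17, 2019 + 5 days = July 22, 2019.
Tolling adds 57 days: July 22, 2019 + 57 days = September 17, 2019.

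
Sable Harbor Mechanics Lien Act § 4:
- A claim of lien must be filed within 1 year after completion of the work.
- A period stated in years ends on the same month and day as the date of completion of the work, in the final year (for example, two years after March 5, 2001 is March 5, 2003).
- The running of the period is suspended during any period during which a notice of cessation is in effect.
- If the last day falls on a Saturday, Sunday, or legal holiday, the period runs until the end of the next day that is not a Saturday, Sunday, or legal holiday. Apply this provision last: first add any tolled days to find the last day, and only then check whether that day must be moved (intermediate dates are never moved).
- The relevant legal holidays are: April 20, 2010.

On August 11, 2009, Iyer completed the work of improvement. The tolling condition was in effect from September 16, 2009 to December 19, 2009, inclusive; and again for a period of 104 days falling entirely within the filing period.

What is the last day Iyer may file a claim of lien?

1 year after August 11, 2009 is August 11, 2010.
From September 16, 2009 through December 19, 2009 inclusive is 95 days; tolling adds 95 days: August 11, 2010 + 95 days = November 14, 2010.
Tolling adds 104 days: November 14, 2010 + 104 days = February 26, 2011.
February 26, 2011 is Saturday; February 27, 2011 is Sunday. The next qualifying day is February 28, 2011.

February 28, 2011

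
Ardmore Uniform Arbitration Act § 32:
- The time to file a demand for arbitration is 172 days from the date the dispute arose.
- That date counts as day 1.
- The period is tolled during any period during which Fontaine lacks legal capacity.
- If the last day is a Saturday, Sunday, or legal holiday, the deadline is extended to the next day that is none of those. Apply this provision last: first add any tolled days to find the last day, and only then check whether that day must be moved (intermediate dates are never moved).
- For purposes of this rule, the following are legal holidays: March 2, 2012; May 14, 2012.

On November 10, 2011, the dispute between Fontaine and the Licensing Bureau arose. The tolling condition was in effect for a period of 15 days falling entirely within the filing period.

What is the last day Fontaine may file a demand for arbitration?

Counting November 10, 2011 as day 1, day 172 is April 29, 2012.
Tolling adds 15 days: April 29, 2012 + 15 days = May 14, 2012.
May 14, 2012 is a listed holiday. The next qualifying day is May 15, 2012.

May 15, 2012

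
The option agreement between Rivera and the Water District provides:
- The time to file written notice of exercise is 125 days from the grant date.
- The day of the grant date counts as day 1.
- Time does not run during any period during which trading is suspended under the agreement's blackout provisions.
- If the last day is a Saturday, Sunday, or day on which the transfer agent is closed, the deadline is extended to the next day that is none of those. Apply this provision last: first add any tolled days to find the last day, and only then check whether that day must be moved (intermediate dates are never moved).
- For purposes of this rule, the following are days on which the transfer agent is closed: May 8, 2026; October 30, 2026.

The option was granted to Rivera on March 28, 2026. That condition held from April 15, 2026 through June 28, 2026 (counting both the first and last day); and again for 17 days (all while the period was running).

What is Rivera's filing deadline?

Counting March 28, 2026 as day 1, day 125 is July 30, 2026.
From April 15, 2026 through June 28, 2026 inclusive is 75 days; tolling adds 75 days: July 30, 2026 + 75 days = October 13, 2026.
Tolling adds 17 days: October 13, 2026 + 17 days = October 30, 2026.
October 30, 2026 is a listed holiday; October 31, 2026 is Saturday; November 1, 2026 is Sunday. The next qualifying day is November 2, 2026.

November 2, 2026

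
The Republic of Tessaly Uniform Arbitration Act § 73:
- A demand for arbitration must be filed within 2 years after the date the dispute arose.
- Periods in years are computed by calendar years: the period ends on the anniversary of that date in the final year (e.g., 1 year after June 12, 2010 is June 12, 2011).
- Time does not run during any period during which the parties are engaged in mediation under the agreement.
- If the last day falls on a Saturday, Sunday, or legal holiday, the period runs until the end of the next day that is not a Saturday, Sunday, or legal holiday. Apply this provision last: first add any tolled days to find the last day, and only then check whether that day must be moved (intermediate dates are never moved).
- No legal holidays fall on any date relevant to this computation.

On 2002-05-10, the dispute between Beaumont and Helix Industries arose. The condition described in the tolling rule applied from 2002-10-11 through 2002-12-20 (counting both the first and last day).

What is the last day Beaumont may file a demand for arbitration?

2 years after 2002-05-10 is May 10, 2004.
From October 11, 2002 through December 20, 2002 inclusive is 71 days; tolling adds 71 days: May 10, 2004 + 71 days = July 20, 2004.
July 20, 2004 is a Tuesday and not a legal holiday, so no extension applies.

July 20, 2004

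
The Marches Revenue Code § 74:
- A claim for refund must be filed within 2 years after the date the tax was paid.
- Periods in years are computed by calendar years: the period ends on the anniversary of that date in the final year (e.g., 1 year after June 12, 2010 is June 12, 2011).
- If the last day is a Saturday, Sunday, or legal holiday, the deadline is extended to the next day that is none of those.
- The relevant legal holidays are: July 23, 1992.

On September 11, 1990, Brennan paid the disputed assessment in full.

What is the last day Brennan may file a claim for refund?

September 11, 1992

2 years after September 11, 1990 is September 11, 1992.
September 11, 1992 is a Friday and not a legal holiday, so no extension applies.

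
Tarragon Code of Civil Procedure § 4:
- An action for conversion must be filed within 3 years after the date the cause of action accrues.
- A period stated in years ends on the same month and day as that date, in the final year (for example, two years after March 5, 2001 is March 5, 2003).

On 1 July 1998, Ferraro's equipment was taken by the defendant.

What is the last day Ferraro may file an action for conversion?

3 years after 1 July 1998 is July 1, 2001.

July 1, 2001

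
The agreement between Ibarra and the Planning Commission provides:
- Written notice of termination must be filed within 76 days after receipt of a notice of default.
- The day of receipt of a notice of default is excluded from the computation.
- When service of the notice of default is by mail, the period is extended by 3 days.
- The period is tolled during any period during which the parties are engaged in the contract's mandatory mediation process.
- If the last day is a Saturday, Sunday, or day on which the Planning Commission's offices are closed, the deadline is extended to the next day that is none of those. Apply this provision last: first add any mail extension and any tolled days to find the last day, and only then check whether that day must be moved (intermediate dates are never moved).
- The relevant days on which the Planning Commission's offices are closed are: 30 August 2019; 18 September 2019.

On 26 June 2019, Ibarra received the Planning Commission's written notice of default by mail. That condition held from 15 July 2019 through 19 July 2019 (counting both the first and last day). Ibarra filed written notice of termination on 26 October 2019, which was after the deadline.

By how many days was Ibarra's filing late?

76 days after 26 June 2019 is September 10, 2019.
Service was by mail, adding 3 days: September 10, 2019 + 3 days = September 13, 2019.
From July 15, 2019 through July 19, 2019 inclusive is 5 days; tolling adds 5 days: September 13, 2019 + 5 days = September 18, 2019.
September 18, 2019 is a listed holiday. The next qualifying day is September 19, 2019.
The deadline is September 19, 2019; from September 19, 2019 to October 26, 2019 is 37 days.

37 days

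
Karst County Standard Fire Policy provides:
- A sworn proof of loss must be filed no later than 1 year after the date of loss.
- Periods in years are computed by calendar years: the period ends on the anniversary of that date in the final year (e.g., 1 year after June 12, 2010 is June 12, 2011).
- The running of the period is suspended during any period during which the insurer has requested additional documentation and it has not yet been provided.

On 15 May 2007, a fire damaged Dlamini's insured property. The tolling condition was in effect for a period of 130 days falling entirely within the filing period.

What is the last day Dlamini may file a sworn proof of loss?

1 year after 15 May 2007 is May 15, 2008.
Tolling adds 130 days: May 15, 2008 + 130 days = September 22, 2008.

September 22, 2008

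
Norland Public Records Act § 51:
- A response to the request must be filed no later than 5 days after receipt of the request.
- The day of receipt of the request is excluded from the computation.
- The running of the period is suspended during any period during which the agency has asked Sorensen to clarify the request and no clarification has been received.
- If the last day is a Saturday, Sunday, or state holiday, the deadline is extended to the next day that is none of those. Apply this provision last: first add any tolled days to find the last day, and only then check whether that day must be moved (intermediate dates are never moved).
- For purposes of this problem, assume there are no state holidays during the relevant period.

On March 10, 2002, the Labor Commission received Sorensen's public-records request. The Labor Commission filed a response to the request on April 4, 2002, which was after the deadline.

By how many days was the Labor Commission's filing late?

20 days

5 days after March 10, 2002 is March 15, 2002.
March 15, 2002 is a Friday and not a state holiday, so no extension applies.
The deadline is March 15, 2002; from March 15, 2002 to April 4, 2002 is 20 days.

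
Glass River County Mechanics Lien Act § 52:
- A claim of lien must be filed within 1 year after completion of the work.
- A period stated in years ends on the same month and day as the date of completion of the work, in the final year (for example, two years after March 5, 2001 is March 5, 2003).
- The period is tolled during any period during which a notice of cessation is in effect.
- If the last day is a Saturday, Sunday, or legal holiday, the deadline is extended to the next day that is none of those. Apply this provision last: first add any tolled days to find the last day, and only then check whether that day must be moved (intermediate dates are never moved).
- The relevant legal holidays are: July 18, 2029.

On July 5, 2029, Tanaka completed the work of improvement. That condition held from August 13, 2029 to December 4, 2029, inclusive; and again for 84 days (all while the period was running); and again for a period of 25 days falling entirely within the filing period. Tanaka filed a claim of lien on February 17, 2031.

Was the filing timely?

No

1 year after July 5, 2029 is July 5, 2030.
From August 13, 2029 through December 4, 2029 inclusive is 114 days; tolling adds 114 days: July 5, 2030 + 114 days = October 27, 2030.
Tolling adds 84 days: October 27, 2030 + 84 days = January 19, 2031.
Tolling adds 25 days: January 19, 2031 + 25 days = February 13, 2031.
February 13, 2031 is a Thursday and not a legal holiday, so no extension applies.
The deadline is February 13, 2031; the filing on February 17, 2031 is after that date.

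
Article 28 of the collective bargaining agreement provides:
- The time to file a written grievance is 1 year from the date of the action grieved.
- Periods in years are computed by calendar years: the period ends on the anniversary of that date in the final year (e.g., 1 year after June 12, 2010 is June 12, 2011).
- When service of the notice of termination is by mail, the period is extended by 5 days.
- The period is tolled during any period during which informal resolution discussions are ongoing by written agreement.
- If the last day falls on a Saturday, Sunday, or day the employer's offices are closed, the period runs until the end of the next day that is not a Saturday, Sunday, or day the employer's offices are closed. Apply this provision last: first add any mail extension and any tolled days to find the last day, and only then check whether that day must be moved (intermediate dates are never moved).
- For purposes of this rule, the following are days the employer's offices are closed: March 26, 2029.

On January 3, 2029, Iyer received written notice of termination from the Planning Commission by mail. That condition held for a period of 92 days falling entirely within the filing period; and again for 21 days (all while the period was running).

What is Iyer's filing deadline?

1 year after January 3, 2029 is January 3, 2030.
Service was by mail, adding 5 days: January 3, 2030 + 5 days = January 8, 2030.
Tolling adds 92 days: January 8, 2030 + 92 days = April 10, 2030.
Tolling adds 21 days: April 10, 2030 + 21 days = May 1, 2030.
May 1, 2030 is a Wednesday and not a day the employer's offices are closed, so no extension applies.

May 1, 2030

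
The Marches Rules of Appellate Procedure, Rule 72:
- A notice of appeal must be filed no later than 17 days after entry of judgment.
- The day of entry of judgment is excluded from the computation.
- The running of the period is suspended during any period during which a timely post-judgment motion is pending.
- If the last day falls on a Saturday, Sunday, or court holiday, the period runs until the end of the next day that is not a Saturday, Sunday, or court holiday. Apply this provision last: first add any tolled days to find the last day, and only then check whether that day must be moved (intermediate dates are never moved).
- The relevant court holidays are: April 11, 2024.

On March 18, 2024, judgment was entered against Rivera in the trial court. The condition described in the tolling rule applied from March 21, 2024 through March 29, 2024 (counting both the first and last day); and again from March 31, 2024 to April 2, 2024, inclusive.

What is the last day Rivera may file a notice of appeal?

17 days after March 18, 2024 is April 4, 2024.
From March 21, 2024 through March 29, 2024 inclusive is 9 days; tolling adds 9 days: April 4, 2024 + 9 days = April 13, 2024.
From March 31, 2024 through April 2, 2024 inclusive is 3 days; tolling adds 3 days: April 13, 2024 + 3 days = April 16, 2024.
April 16, 2024 is a Tuesday and not a court holiday, so no extension applies.

April 16, 2024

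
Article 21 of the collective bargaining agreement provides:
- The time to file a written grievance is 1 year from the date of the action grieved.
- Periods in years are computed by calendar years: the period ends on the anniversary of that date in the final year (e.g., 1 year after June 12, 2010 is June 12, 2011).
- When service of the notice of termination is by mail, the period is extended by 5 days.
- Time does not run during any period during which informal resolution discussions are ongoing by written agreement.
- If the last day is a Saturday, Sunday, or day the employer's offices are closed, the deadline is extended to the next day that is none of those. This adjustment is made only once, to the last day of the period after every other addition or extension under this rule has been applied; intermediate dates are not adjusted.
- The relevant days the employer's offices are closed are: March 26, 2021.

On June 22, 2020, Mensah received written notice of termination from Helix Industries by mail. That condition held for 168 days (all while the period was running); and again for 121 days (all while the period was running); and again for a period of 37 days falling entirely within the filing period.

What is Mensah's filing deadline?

1 year after June 22, 2020 is June 22, 2021.
Service was by mail, adding 5 days: June 22, 2021 + 5 days = June 27, 2021.
Tolling adds 168 days: June 27, 2021 + 168 days = December 12, 2021.
Tolling adds 121 days: December 12, 2021 + 121 days = April 12, 2022.
Tolling adds 37 days: April 12, 2022 + 37 days = May 19, 2022.
May 19, 2022 is a Thursday and not a day the employer's offices are closed, so no extension applies.

May 19, 2022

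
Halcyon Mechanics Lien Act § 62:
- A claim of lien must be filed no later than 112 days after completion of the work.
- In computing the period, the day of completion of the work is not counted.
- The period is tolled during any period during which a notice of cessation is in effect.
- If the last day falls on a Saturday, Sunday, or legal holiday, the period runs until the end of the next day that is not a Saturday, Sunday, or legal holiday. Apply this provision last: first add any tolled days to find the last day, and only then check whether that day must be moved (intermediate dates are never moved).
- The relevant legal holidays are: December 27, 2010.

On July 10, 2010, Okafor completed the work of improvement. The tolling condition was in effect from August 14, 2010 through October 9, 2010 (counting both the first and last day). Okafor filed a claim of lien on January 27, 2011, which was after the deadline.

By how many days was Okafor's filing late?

30 days

112 days after July 10, 2010 is October 30, 2010.
From August 14, 2010 through October 9, 2010 inclusive is 57 days; tolling adds 57 days: October 30, 2010 + 57 days = December 26, 2010.
December 26, 2010 is Sunday; December 27, 2010 is a listed holiday. The next qualifying day is December 28, 2010.
The deadline is December 28, 2010; from December 28, 2010 to January 27, 2011 is 30 days.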